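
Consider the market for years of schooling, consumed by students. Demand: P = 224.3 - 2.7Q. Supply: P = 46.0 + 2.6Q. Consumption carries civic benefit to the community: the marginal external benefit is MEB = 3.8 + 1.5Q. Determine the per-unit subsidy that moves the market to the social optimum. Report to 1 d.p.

Social marginal benefit = demand + MEB = 228.1 - 1.2Q.
Set SMB = MC: 228.1 - 1.2Q = 46.0 + 2.6Q → Q* = 47.9211.
The Pigouvian subsidy equals MEB at Q*: 3.8 + 1.5×47.9211 = 75.6817.

subsidy = 75.7 per unit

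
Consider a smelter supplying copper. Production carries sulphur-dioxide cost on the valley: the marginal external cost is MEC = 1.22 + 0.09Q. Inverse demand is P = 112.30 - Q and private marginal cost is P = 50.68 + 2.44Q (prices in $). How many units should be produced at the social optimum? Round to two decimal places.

Q* = 17.11

Social marginal cost = private MC + MEC = 51.90 + 2.53Q.
Set SMC = demand: 51.90 + 2.53Q = 112.30 - Q → Q* = 17.1105.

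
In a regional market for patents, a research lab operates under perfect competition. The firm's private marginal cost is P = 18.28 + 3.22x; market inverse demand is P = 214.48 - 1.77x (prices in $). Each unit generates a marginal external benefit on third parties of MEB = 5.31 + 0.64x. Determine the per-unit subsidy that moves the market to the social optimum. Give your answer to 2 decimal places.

subsidy = $34.96 per unit

Social marginal cost = private MC − MEB = 12.97 + 2.58x.
Set SMC = demand: 12.97 + 2.58x = 214.48 - 1.77x → x* = 46.3241.
The Pigouvian subsidy equals MEB at x*: 5.31 + 0.64×46.3241 = 34.9574.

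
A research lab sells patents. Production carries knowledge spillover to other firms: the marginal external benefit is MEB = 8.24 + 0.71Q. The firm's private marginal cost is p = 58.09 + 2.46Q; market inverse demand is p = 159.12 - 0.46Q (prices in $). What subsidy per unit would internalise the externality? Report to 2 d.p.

Social marginal cost = private MC − MEB = 49.85 + 1.75Q.
Set SMC = demand: 49.85 + 1.75Q = 159.12 - 0.46Q → Q* = 49.4434.
The Pigouvian subsidy equals MEB at Q*: 8.24 + 0.71×49.4434 = 43.3448.

subsidy = $43.34 per unit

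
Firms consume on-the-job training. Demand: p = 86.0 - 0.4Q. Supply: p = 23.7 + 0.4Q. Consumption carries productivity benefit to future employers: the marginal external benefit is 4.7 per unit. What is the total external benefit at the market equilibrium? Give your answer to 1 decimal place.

Market equilibrium (private): 23.7 + 0.4Q = 86.0 - 0.4Q → Q_m = 77.8750.
Total external benefit = MEB × Q_m = 4.7 × 77.8750 = 366.0125.

366.0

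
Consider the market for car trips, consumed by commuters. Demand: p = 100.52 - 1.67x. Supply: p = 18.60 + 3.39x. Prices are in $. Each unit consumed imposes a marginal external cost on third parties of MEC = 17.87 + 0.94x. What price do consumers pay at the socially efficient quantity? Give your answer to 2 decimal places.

P = $82.69

Social marginal benefit = demand − MEC = 82.65 - 2.61x.
Set SMB = MC: 82.65 - 2.61x = 18.60 + 3.39x → x* = 10.6750.
Consumer price on the demand curve at x*: 100.52 − 1.67×10.6750 = 82.6928.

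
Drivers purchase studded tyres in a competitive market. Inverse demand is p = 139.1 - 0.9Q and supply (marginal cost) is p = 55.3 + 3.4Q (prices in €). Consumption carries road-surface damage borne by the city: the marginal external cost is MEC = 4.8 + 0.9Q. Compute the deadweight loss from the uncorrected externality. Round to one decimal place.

Market equilibrium (private): 55.3 + 3.4Q = 139.1 - 0.9Q → Q_m = 19.4884.
Social marginal benefit = demand − MEC = 134.3 - 1.8Q.
Set SMB = MC: 134.3 - 1.8Q = 55.3 + 3.4Q → Q* = 15.1923.
Between Q* and Q_m the wedge MC − SMB runs linearly from 0 to MEC(Q_m), so the loss is a triangle.
DWL = ½ × 4.2961 × 22.3395 = 47.9864.

DWL = €48.0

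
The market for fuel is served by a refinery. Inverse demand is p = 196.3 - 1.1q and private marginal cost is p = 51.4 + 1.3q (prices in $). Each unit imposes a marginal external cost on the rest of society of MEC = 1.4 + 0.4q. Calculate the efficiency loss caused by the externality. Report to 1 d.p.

DWL = $116.6

Market equilibrium (private): 51.4 + 1.3q = 196.3 - 1.1q → q_m = 60.3750.
Social marginal cost = private MC + MEC = 52.8 + 1.7q.
Set SMC = demand: 52.8 + 1.7q = 196.3 - 1.1q → q* = 51.2500.
The welfare-loss triangle has base |q_m − q*| and height MEC(q_m) (the vertical gap between SMC and demand is zero at q* and MEC at q_m).
DWL = ½ × 9.1250 × 25.5500 = 116.5719.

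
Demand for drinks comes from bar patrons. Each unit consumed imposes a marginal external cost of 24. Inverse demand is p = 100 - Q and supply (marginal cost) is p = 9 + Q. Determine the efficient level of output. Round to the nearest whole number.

Q* = 34

Social marginal benefit = demand − MEC = 76 - Q.
Set SMB = MC: 76 - Q = 9 + Q → Q* = 33.5000.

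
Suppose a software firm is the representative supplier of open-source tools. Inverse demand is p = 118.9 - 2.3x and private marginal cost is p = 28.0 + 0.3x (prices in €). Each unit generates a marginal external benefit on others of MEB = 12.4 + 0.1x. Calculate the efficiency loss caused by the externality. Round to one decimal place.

DWL = €50.5

Market equilibrium (private): 28.0 + 0.3x = 118.9 - 2.3x → x_m = 34.9615.
Social marginal cost = private MC − MEB = 15.6 + 0.2x.
Set SMC = demand: 15.6 + 0.2x = 118.9 - 2.3x → x* = 41.3200.
The loss is the area between SMC and demand from x* to x_m; with linear curves that's a triangle of height MEB(x_m).
DWL = ½ × 6.3585 × 15.8962 = 50.5380.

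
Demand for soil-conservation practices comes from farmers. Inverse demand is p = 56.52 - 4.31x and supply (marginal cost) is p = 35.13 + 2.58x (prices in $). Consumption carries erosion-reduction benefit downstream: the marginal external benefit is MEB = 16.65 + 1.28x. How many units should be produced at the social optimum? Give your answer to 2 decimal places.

Social marginal benefit = demand + MEB = 73.17 - 3.03x.
Set SMB = MC: 73.17 - 3.03x = 35.13 + 2.58x → x* = 6.7807.

x* = 6.78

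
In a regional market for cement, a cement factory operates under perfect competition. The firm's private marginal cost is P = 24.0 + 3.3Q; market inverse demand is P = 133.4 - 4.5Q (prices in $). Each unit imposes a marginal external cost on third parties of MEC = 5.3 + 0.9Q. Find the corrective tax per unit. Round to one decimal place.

tax = $16.1 per unit

Social marginal cost = private MC + MEC = 29.3 + 4.2Q.
Set SMC = demand: 29.3 + 4.2Q = 133.4 - 4.5Q → Q* = 11.9655.
The Pigouvian tax equals MEC at Q*: 5.3 + 0.9×11.9655 = 16.0690.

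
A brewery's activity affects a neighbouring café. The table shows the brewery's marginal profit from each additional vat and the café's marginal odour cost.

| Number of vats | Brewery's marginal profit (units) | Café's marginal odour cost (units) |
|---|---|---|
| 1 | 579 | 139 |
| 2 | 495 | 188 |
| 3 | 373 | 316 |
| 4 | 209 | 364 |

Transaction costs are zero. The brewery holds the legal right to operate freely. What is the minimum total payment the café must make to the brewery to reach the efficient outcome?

Left alone the brewery would choose level 4 (marginal profit stays positive).
Efficient level: k* = 3 (marginal profit ≥ marginal odour cost through 3).
The café must at least cover the brewery's forgone profit from cutting 4→3: 209 = 209.

209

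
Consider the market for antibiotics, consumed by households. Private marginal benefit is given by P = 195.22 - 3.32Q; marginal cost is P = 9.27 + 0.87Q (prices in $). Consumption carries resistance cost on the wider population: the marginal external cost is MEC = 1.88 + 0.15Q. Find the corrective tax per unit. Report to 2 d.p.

tax = $8.24 per unit

Social marginal benefit = demand − MEC = 193.34 - 3.47Q.
Set SMB = MC: 193.34 - 3.47Q = 9.27 + 0.87Q → Q* = 42.4124.
The Pigouvian tax equals MEC at Q*: 1.88 + 0.15×42.4124 = 8.2419.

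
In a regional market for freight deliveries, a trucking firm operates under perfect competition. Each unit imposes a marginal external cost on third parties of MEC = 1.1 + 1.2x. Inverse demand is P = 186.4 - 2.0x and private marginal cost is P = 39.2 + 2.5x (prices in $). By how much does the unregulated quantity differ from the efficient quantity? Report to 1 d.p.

7.1 units

Market equilibrium (private): 39.2 + 2.5x = 186.4 - 2.0x → x_m = 32.7111.
Social marginal cost = private MC + MEC = 40.3 + 3.7x.
Set SMC = demand: 40.3 + 3.7x = 186.4 - 2.0x → x* = 25.6316.
Gap = |32.7111 − 25.6316| = 7.0795.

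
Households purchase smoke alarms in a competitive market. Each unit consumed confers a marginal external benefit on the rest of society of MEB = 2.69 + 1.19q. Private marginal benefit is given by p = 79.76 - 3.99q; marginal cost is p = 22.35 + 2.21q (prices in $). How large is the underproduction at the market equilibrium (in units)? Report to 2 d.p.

Market equilibrium (private): 22.35 + 2.21q = 79.76 - 3.99q → q_m = 9.2597.
Social marginal benefit = demand + MEB = 82.45 - 2.80q.
Set SMB = MC: 82.45 - 2.80q = 22.35 + 2.21q → q* = 11.9960.
Gap = |9.2597 − 11.9960| = 2.7363.

2.74 units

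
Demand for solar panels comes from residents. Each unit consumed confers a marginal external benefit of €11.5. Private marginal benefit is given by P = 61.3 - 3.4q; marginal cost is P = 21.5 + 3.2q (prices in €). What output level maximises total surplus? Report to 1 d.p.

q* = 7.8

Social marginal benefit = demand + MEB = 72.8 - 3.4q.
Set SMB = MC: 72.8 - 3.4q = 21.5 + 3.2q → q* = 7.7727.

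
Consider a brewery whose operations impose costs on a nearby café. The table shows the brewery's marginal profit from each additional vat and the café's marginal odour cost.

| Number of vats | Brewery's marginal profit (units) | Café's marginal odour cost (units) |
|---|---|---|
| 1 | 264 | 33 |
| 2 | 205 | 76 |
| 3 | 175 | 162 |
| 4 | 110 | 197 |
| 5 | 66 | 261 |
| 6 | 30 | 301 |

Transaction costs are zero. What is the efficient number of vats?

3

Bargaining reaches the level where marginal profit last exceeds marginal odour cost.
That holds through level 3 (175 ≥ 162) but not at 4 (110 < 197).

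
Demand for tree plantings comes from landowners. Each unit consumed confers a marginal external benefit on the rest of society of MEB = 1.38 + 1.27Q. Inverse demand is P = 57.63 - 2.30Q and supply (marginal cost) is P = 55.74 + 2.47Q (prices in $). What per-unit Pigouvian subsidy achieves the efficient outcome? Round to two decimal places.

subsidy = $2.57 per unit

Social marginal benefit = demand + MEB = 59.01 - 1.03Q.
Set SMB = MC: 59.01 - 1.03Q = 55.74 + 2.47Q → Q* = 0.9343.
The Pigouvian subsidy equals MEB at Q*: 1.38 + 1.27×0.9343 = 2.5666.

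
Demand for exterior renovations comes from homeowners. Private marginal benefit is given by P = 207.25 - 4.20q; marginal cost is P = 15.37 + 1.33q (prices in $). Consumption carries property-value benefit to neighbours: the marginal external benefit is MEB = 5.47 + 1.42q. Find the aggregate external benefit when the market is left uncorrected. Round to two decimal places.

Market equilibrium (private): 15.37 + 1.33q = 207.25 - 4.20q → q_m = 34.6980.
Total external benefit = ∫₀^{q_m} (5.47 + 1.42q) dq = 5.47×34.6980 + ½×1.42×34.6980² = 1044.6034.

$1044.60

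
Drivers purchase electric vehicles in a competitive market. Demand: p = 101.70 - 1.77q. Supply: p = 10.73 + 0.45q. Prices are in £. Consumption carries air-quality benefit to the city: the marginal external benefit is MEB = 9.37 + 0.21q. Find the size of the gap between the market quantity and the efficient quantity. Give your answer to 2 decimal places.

Market equilibrium (private): 10.73 + 0.45q = 101.70 - 1.77q → q_m = 40.9775.
Social marginal benefit = demand + MEB = 111.07 - 1.56q.
Set SMB = MC: 111.07 - 1.56q = 10.73 + 0.45q → q* = 49.9204.
Gap = |40.9775 − 49.9204| = 8.9429.

8.94 units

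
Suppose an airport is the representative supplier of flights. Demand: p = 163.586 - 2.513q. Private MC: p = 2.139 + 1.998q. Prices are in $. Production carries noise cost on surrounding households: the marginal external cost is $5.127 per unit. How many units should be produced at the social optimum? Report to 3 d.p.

Social marginal cost = private MC + MEC = 7.266 + 1.998q.
Set SMC = demand: 7.266 + 1.998q = 163.586 - 2.513q → q* = 34.6531.

q* = 34.653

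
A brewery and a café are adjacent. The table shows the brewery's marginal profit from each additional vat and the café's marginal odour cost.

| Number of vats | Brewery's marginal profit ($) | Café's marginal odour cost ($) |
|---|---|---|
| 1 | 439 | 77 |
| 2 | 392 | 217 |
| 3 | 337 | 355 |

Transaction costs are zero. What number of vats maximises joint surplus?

2

Bargaining reaches the level where marginal profit last exceeds marginal odour cost.
That holds through level 2 (392 ≥ 217) but not at 3 (337 < 355).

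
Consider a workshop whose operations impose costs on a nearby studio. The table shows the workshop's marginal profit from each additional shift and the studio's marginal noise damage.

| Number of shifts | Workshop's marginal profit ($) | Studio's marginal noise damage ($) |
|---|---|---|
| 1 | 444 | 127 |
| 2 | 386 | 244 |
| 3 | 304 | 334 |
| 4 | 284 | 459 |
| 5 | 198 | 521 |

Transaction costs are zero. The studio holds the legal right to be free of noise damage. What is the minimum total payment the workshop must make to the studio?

Efficient level: marginal profit ≥ marginal noise damage through level 2, so k* = 2.
With the studio holding the right, the workshop must at least compensate total damage at k*: 127 + 244 = 371.

$371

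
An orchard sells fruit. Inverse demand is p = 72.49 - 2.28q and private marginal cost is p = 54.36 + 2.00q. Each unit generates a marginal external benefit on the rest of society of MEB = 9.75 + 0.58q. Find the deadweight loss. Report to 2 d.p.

Market equilibrium (private): 54.36 + 2.00q = 72.49 - 2.28q → q_m = 4.2360.
Social marginal cost = private MC − MEB = 44.61 + 1.42q.
Set SMC = demand: 44.61 + 1.42q = 72.49 - 2.28q → q* = 7.5351.
Between q* and q_m the wedge demand − SMC runs linearly from 0 to MEB(q_m), so the loss is a triangle.
DWL = ½ × 3.2991 × 12.2069 = 20.1359.

DWL = 20.14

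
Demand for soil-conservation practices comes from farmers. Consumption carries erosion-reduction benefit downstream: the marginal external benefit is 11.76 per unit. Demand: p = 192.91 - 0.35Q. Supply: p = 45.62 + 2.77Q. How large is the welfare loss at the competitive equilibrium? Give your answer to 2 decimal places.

Market equilibrium (private): 45.62 + 2.77Q = 192.91 - 0.35Q → Q_m = 47.2083.
Social marginal benefit = demand + MEB = 204.67 - 0.35Q.
Set SMB = MC: 204.67 - 0.35Q = 45.62 + 2.77Q → Q* = 50.9776.
Height of the DWL triangle at Q_m is SMB(Q_m) − MC(Q_m) = MEB(Q_m) = 11.7600.
DWL = ½ × 3.7693 × 11.7600 = 22.1635.

DWL = 22.16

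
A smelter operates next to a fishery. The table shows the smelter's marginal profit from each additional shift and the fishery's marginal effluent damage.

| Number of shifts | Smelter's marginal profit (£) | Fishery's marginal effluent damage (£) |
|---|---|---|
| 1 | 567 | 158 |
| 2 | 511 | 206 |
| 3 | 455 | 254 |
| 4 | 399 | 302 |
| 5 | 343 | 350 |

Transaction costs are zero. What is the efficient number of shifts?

4

Bargaining reaches the level where marginal profit last exceeds marginal effluent damage.
That holds through level 4 (399 ≥ 302) but not at 5 (343 < 350).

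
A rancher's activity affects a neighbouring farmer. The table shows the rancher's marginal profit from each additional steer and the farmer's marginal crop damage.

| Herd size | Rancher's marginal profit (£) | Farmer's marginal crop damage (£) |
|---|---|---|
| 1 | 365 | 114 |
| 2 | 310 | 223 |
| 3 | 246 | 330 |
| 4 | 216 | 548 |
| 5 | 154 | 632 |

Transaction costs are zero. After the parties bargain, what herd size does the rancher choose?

Bargaining reaches the level where marginal profit last exceeds marginal crop damage.
That holds through level 2 (310 ≥ 223) but not at 3 (246 < 330).

2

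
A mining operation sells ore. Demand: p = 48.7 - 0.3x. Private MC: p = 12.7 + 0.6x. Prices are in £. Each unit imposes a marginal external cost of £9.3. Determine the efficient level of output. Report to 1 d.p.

Social marginal cost = private MC + MEC = 22.0 + 0.6x.
Set SMC = demand: 22.0 + 0.6x = 48.7 - 0.3x → x* = 29.6667.

x* = 29.7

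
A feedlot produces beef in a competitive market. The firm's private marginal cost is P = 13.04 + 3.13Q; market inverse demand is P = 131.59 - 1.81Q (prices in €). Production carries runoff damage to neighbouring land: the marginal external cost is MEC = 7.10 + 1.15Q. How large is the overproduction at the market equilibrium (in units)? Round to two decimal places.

5.70 units

Market equilibrium (private): 13.04 + 3.13Q = 131.59 - 1.81Q → Q_m = 23.9980.
Social marginal cost = private MC + MEC = 20.14 + 4.28Q.
Set SMC = demand: 20.14 + 4.28Q = 131.59 - 1.81Q → Q* = 18.3005.
Gap = |23.9980 − 18.3005| = 5.6975.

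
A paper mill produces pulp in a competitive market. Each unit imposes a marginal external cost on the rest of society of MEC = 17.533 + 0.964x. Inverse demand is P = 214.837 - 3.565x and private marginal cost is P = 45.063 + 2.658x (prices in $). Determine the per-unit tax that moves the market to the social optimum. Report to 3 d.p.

tax = $37.953 per unit

Social marginal cost = private MC + MEC = 62.596 + 3.622x.
Set SMC = demand: 62.596 + 3.622x = 214.837 - 3.565x → x* = 21.1828.
The Pigouvian tax equals MEC at x*: 17.533 + 0.964×21.1828 = 37.9532.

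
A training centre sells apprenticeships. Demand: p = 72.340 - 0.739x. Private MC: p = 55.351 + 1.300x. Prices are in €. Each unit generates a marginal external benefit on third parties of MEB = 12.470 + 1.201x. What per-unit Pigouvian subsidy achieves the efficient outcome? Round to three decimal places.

Social marginal cost = private MC − MEB = 42.881 + 0.099x.
Set SMC = demand: 42.881 + 0.099x = 72.340 - 0.739x → x* = 35.1539.
The Pigouvian subsidy equals MEB at x*: 12.470 + 1.201×35.1539 = 54.6898.

subsidy = €54.690 per unit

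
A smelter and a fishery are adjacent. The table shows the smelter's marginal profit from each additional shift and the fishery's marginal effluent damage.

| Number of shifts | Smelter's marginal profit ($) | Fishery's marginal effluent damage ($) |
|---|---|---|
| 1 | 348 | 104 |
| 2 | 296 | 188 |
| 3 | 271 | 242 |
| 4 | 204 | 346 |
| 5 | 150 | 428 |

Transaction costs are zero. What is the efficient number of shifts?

3

Bargaining reaches the level where marginal profit last exceeds marginal effluent damage.
That holds through level 3 (271 ≥ 242) but not at 4 (204 < 346).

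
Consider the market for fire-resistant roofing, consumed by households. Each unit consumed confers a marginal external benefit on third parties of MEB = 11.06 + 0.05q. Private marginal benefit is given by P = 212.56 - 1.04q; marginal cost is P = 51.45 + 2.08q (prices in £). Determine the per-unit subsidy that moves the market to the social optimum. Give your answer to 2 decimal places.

subsidy = £13.86 per unit

Social marginal benefit = demand + MEB = 223.62 - 0.99q.
Set SMB = MC: 223.62 - 0.99q = 51.45 + 2.08q → q* = 56.0814.
The Pigouvian subsidy equals MEB at q*: 11.06 + 0.05×56.0814 = 13.8641.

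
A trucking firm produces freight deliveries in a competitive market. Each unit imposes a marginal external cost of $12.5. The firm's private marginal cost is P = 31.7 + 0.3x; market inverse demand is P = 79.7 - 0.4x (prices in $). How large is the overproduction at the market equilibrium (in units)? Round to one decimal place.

17.9 units

Market equilibrium (private): 31.7 + 0.3x = 79.7 - 0.4x → x_m = 68.5714.
Social marginal cost = private MC + MEC = 44.2 + 0.3x.
Set SMC = demand: 44.2 + 0.3x = 79.7 - 0.4x → x* = 50.7143.
Gap = |68.5714 − 50.7143| = 17.8571.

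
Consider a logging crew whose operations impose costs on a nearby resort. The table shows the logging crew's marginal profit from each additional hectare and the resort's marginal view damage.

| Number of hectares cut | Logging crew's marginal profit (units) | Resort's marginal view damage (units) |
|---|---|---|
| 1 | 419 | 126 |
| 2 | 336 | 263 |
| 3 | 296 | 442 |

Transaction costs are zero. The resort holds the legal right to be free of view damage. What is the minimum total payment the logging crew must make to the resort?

389

Efficient level: marginal profit ≥ marginal view damage through level 2, so k* = 2.
With the resort holding the right, the logging crew must at least compensate total damage at k*: 126 + 263 = 389.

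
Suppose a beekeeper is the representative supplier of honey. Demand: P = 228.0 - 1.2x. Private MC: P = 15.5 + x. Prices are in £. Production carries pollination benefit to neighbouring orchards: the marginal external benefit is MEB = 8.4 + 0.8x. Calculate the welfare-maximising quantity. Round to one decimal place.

x* = 157.8

Social marginal cost = private MC − MEB = 7.1 + 0.2x.
Set SMC = demand: 7.1 + 0.2x = 228.0 - 1.2x → x* = 157.7857.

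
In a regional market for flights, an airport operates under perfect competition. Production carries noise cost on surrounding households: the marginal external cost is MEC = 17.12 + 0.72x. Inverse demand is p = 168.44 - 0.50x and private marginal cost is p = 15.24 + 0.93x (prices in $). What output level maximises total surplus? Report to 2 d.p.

Social marginal cost = private MC + MEC = 32.36 + 1.65x.
Set SMC = demand: 32.36 + 1.65x = 168.44 - 0.50x → x* = 63.2930.

x* = 63.29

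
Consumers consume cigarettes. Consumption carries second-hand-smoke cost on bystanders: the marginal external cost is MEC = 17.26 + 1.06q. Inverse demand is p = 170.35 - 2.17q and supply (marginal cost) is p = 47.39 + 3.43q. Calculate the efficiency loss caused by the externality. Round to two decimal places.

Market equilibrium (private): 47.39 + 3.43q = 170.35 - 2.17q → q_m = 21.9571.
Social marginal benefit = demand − MEC = 153.09 - 3.23q.
Set SMB = MC: 153.09 - 3.23q = 47.39 + 3.43q → q* = 15.8709.
Between q* and q_m the wedge MC − SMB runs linearly from 0 to MEC(q_m), so the loss is a triangle.
DWL = ½ × 6.0862 × 40.5346 = 123.3508.

DWL = 123.35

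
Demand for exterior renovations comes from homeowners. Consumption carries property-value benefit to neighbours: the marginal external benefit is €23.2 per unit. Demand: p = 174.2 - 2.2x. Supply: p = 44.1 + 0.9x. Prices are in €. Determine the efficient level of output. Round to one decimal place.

Social marginal benefit = demand + MEB = 197.4 - 2.2x.
Set SMB = MC: 197.4 - 2.2x = 44.1 + 0.9x → x* = 49.4516.

x* = 49.5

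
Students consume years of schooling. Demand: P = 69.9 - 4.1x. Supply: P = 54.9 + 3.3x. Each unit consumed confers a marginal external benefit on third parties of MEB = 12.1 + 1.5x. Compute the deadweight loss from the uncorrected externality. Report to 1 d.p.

Market equilibrium (private): 54.9 + 3.3x = 69.9 - 4.1x → x_m = 2.0270.
Social marginal benefit = demand + MEB = 82.0 - 2.6x.
Set SMB = MC: 82.0 - 2.6x = 54.9 + 3.3x → x* = 4.5932.
The welfare-loss triangle has base |x_m − x*| and height MEB(x_m) (the vertical gap between SMB and MC is zero at x* and MEB at x_m).
DWL = ½ × 2.5662 × 15.1405 = 19.4268.

DWL = 19.4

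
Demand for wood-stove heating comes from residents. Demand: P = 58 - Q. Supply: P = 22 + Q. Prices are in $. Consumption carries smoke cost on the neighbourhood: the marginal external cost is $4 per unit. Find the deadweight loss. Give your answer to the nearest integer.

Market equilibrium (private): 22 + Q = 58 - Q → Q_m = 18.0000.
Social marginal benefit = demand − MEC = 54 - Q.
Set SMB = MC: 54 - Q = 22 + Q → Q* = 16.0000.
Between Q* and Q_m the wedge MC − SMB runs linearly from 0 to MEC(Q_m), so the loss is a triangle.
DWL = ½ × 2.0000 × 4.0000 = 4.0000.

DWL = $4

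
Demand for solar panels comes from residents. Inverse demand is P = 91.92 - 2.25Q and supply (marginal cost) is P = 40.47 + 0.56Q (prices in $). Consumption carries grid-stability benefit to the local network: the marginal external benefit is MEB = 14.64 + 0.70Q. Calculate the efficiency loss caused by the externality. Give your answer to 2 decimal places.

DWL = $178.64

Market equilibrium (private): 40.47 + 0.56Q = 91.92 - 2.25Q → Q_m = 18.3096.
Social marginal benefit = demand + MEB = 106.56 - 1.55Q.
Set SMB = MC: 106.56 - 1.55Q = 40.47 + 0.56Q → Q* = 31.3223.
The welfare-loss triangle has base |Q_m − Q*| and height MEB(Q_m) (the vertical gap between SMB and MC is zero at Q* and MEB at Q_m).
DWL = ½ × 13.0127 × 27.4567 = 178.6429.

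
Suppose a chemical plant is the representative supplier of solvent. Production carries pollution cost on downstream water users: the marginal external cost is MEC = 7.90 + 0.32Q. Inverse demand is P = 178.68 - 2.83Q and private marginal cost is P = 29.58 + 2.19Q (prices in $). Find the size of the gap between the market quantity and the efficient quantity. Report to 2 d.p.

3.26 units

Market equilibrium (private): 29.58 + 2.19Q = 178.68 - 2.83Q → Q_m = 29.7012.
Social marginal cost = private MC + MEC = 37.48 + 2.51Q.
Set SMC = demand: 37.48 + 2.51Q = 178.68 - 2.83Q → Q* = 26.4419.
Gap = |29.7012 − 26.4419| = 3.2593.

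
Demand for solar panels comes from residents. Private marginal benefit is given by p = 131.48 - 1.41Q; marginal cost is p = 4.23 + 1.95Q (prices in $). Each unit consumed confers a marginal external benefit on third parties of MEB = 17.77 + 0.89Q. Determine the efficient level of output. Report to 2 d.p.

Q* = 58.71

Social marginal benefit = demand + MEB = 149.25 - 0.52Q.
Set SMB = MC: 149.25 - 0.52Q = 4.23 + 1.95Q → Q* = 58.7126.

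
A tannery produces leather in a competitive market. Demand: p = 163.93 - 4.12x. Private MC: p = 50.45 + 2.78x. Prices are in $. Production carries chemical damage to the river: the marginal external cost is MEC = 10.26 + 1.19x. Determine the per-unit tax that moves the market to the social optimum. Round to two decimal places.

Social marginal cost = private MC + MEC = 60.71 + 3.97x.
Set SMC = demand: 60.71 + 3.97x = 163.93 - 4.12x → x* = 12.7590.
The Pigouvian tax equals MEC at x*: 10.26 + 1.19×12.7590 = 25.4432.

tax = $25.44 per unit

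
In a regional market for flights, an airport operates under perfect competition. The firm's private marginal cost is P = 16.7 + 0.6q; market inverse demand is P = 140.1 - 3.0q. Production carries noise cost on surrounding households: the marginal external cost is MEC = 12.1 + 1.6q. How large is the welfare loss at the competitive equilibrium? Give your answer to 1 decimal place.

Market equilibrium (private): 16.7 + 0.6q = 140.1 - 3.0q → q_m = 34.2778.
Social marginal cost = private MC + MEC = 28.8 + 2.2q.
Set SMC = demand: 28.8 + 2.2q = 140.1 - 3.0q → q* = 21.4038.
Between q* and q_m the wedge SMC − demand runs linearly from 0 to MEC(q_m), so the loss is a triangle.
DWL = ½ × 12.8740 × 66.9444 = 430.9211.

DWL = 430.9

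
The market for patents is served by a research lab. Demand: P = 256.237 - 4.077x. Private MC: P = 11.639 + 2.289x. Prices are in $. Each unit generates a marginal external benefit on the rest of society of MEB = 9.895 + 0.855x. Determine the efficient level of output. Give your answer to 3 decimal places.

x* = 46.179

Social marginal cost = private MC − MEB = 1.744 + 1.434x.
Set SMC = demand: 1.744 + 1.434x = 256.237 - 4.077x → x* = 46.1791.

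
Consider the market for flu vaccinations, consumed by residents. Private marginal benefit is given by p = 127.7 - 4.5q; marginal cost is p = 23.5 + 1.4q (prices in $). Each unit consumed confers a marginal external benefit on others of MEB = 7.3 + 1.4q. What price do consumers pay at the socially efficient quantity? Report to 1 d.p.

P = $16.2

Social marginal benefit = demand + MEB = 135.0 - 3.1q.
Set SMB = MC: 135.0 - 3.1q = 23.5 + 1.4q → q* = 24.7778.
Consumer price on the demand curve at q*: 127.7 − 4.5×24.7778 = 16.1999.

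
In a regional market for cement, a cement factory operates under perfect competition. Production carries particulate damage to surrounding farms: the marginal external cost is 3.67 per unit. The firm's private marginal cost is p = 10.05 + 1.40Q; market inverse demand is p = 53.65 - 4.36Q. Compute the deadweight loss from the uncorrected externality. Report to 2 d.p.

Market equilibrium (private): 10.05 + 1.40Q = 53.65 - 4.36Q → Q_m = 7.5694.
Social marginal cost = private MC + MEC = 13.72 + 1.40Q.
Set SMC = demand: 13.72 + 1.40Q = 53.65 - 4.36Q → Q* = 6.9323.
The loss is the area between SMC and demand from Q* to Q_m; with linear curves that's a triangle of height MEC(Q_m).
DWL = ½ × 0.6371 × 3.6700 = 1.1691.

DWL = 1.17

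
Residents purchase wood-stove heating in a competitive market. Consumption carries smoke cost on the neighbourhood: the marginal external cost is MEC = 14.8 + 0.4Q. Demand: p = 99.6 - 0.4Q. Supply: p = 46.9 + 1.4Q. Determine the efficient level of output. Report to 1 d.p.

Social marginal benefit = demand − MEC = 84.8 - 0.8Q.
Set SMB = MC: 84.8 - 0.8Q = 46.9 + 1.4Q → Q* = 17.2273.

Q* = 17.2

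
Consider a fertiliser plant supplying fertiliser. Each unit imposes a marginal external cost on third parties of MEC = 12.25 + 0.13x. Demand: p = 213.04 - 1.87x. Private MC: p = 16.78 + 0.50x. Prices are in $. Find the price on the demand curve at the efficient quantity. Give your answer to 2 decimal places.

Social marginal cost = private MC + MEC = 29.03 + 0.63x.
Set SMC = demand: 29.03 + 0.63x = 213.04 - 1.87x → x* = 73.6040.
Consumer price on the demand curve at x*: 213.04 − 1.87×73.6040 = 75.4005.

P = $75.40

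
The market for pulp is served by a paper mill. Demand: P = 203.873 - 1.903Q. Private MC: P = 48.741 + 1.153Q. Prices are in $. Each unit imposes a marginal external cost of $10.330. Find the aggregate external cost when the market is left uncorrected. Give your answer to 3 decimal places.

Market equilibrium (private): 48.741 + 1.153Q = 203.873 - 1.903Q → Q_m = 50.7631.
Total external cost = MEC × Q_m = 10.330 × 50.7631 = 524.3828.

$524.383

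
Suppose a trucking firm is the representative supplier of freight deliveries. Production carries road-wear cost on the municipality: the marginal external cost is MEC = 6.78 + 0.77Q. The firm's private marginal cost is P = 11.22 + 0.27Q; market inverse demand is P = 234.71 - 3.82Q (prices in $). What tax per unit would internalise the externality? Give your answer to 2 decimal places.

Social marginal cost = private MC + MEC = 18.00 + 1.04Q.
Set SMC = demand: 18.00 + 1.04Q = 234.71 - 3.82Q → Q* = 44.5905.
The Pigouvian tax equals MEC at Q*: 6.78 + 0.77×44.5905 = 41.1147.

tax = $41.11 per unit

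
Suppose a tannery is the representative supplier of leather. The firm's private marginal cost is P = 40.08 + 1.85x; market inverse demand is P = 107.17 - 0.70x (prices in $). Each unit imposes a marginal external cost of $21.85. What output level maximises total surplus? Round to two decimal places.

Social marginal cost = private MC + MEC = 61.93 + 1.85x.
Set SMC = demand: 61.93 + 1.85x = 107.17 - 0.70x → x* = 17.7412.

x* = 17.74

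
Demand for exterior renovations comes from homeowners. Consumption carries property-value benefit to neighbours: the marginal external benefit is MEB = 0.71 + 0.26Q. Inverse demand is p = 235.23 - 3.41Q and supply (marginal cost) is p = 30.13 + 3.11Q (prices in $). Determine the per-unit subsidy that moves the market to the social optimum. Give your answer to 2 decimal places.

Social marginal benefit = demand + MEB = 235.94 - 3.15Q.
Set SMB = MC: 235.94 - 3.15Q = 30.13 + 3.11Q → Q* = 32.8770.
The Pigouvian subsidy equals MEB at Q*: 0.71 + 0.26×32.8770 = 9.2580.

subsidy = $9.26 per unit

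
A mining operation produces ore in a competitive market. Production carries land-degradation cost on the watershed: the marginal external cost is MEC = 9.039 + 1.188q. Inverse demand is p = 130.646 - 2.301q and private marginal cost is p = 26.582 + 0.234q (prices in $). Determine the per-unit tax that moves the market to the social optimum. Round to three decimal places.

tax = $39.361 per unit

Social marginal cost = private MC + MEC = 35.621 + 1.422q.
Set SMC = demand: 35.621 + 1.422q = 130.646 - 2.301q → q* = 25.5238.
The Pigouvian tax equals MEC at q*: 9.039 + 1.188×25.5238 = 39.3613.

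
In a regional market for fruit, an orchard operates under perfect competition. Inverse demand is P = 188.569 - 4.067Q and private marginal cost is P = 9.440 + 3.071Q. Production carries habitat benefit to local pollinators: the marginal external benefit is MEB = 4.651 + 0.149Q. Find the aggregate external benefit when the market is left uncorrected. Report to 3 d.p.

Market equilibrium (private): 9.440 + 3.071Q = 188.569 - 4.067Q → Q_m = 25.0951.
Total external benefit = ∫₀^{Q_m} (4.651 + 0.149Q) dQ = 4.651×25.0951 + ½×0.149×25.0951² = 163.6347.

163.635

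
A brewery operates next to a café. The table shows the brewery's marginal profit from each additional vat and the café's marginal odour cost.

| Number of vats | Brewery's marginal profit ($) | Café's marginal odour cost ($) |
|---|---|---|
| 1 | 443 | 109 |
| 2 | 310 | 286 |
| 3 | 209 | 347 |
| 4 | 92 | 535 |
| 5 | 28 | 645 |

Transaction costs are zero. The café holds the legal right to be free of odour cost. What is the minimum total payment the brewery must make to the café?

$395

Efficient level: marginal profit ≥ marginal odour cost through level 2, so k* = 2.
With the café holding the right, the brewery must at least compensate total damage at k*: 109 + 286 = 395.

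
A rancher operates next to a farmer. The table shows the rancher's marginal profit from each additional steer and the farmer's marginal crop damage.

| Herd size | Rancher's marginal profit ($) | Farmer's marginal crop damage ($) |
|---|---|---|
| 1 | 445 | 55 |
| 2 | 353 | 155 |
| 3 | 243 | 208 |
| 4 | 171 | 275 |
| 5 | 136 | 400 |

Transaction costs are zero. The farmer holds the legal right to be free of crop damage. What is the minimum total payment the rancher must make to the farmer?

Efficient level: marginal profit ≥ marginal crop damage through level 3, so k* = 3.
With the farmer holding the right, the rancher must at least compensate total damage at k*: 55 + 155 + 208 = 418.

$418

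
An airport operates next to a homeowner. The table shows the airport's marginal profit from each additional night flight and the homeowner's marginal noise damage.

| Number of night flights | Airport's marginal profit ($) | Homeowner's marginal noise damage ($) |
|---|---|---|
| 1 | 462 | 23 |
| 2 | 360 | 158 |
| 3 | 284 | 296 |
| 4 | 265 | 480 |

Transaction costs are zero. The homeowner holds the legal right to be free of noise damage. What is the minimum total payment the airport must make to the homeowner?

$181

Efficient level: marginal profit ≥ marginal noise damage through level 2, so k* = 2.
With the homeowner holding the right, the airport must at least compensate total damage at k*: 23 + 158 = 181.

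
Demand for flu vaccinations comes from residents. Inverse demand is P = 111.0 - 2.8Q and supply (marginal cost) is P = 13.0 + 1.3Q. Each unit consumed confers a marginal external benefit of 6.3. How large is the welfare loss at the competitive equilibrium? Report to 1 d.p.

Market equilibrium (private): 13.0 + 1.3Q = 111.0 - 2.8Q → Q_m = 23.9024.
Social marginal benefit = demand + MEB = 117.3 - 2.8Q.
Set SMB = MC: 117.3 - 2.8Q = 13.0 + 1.3Q → Q* = 25.4390.
Height of the DWL triangle at Q_m is SMB(Q_m) − MC(Q_m) = MEB(Q_m) = 6.3000.
DWL = ½ × 1.5366 × 6.3000 = 4.8403.

DWL = 4.8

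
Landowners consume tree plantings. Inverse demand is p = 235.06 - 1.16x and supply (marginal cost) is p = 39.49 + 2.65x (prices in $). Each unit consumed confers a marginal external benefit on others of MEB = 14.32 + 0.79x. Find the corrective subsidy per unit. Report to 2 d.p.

Social marginal benefit = demand + MEB = 249.38 - 0.37x.
Set SMB = MC: 249.38 - 0.37x = 39.49 + 2.65x → x* = 69.5000.
The Pigouvian subsidy equals MEB at x*: 14.32 + 0.79×69.5000 = 69.2250.

subsidy = $69.23 per unit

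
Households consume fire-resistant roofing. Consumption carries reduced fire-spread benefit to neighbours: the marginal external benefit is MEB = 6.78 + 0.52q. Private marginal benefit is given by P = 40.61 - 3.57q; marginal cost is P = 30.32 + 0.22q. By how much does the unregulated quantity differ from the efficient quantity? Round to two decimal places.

Market equilibrium (private): 30.32 + 0.22q = 40.61 - 3.57q → q_m = 2.7150.
Social marginal benefit = demand + MEB = 47.39 - 3.05q.
Set SMB = MC: 47.39 - 3.05q = 30.32 + 0.22q → q* = 5.2202.
Gap = |2.7150 − 5.2202| = 2.5052.

2.51 units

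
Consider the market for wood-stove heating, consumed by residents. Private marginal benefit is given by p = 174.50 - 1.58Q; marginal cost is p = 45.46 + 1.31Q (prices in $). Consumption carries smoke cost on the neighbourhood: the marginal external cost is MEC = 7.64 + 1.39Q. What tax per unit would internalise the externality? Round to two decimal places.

tax = $47.07 per unit

Social marginal benefit = demand − MEC = 166.86 - 2.97Q.
Set SMB = MC: 166.86 - 2.97Q = 45.46 + 1.31Q → Q* = 28.3645.
The Pigouvian tax equals MEC at Q*: 7.64 + 1.39×28.3645 = 47.0667.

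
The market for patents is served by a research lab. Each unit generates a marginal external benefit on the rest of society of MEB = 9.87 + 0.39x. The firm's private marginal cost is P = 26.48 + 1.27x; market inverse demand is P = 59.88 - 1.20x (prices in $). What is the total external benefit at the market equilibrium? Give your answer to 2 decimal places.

Market equilibrium (private): 26.48 + 1.27x = 59.88 - 1.20x → x_m = 13.5223.
Total external benefit = ∫₀^{x_m} (9.87 + 0.39x) dx = 9.87×13.5223 + ½×0.39×13.5223² = 169.1214.

$169.12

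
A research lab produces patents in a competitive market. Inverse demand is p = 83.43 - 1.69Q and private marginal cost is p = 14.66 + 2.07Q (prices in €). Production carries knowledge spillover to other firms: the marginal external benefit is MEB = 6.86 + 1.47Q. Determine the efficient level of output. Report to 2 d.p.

Q* = 33.03

Social marginal cost = private MC − MEB = 7.80 + 0.60Q.
Set SMC = demand: 7.80 + 0.60Q = 83.43 - 1.69Q → Q* = 33.0262.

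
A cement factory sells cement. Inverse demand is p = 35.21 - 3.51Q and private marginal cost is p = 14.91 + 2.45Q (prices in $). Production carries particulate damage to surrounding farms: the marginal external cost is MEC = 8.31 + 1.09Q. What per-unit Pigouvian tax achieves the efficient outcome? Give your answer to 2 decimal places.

Social marginal cost = private MC + MEC = 23.22 + 3.54Q.
Set SMC = demand: 23.22 + 3.54Q = 35.21 - 3.51Q → Q* = 1.7007.
The Pigouvian tax equals MEC at Q*: 8.31 + 1.09×1.7007 = 10.1638.

tax = $10.16 per unit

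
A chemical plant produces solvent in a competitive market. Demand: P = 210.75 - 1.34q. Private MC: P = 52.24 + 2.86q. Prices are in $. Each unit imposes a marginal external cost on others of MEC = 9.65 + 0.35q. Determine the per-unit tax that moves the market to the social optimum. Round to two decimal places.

Social marginal cost = private MC + MEC = 61.89 + 3.21q.
Set SMC = demand: 61.89 + 3.21q = 210.75 - 1.34q → q* = 32.7165.
The Pigouvian tax equals MEC at q*: 9.65 + 0.35×32.7165 = 21.1008.

tax = $21.10 per unit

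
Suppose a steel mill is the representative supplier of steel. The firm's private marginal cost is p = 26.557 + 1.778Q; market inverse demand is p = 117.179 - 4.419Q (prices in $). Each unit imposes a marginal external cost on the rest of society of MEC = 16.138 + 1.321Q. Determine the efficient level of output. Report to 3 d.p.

Q* = 9.907

Social marginal cost = private MC + MEC = 42.695 + 3.099Q.
Set SMC = demand: 42.695 + 3.099Q = 117.179 - 4.419Q → Q* = 9.9074.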